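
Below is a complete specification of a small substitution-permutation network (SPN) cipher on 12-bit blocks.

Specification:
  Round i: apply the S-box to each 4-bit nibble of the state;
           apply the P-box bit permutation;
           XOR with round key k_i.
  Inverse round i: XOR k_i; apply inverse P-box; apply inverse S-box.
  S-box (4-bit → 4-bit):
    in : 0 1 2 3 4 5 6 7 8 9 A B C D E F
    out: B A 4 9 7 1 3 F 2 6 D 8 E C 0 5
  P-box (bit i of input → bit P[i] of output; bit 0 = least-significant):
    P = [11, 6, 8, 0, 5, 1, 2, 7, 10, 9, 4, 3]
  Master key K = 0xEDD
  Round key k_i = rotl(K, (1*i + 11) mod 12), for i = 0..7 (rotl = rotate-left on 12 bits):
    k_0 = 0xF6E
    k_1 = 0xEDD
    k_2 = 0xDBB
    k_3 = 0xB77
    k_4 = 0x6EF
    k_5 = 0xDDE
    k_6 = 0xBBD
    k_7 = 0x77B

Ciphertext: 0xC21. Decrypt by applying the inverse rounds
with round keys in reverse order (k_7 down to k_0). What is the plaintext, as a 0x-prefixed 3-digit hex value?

s_0 = ciphertext = 0xC21
s_1 = InvRound(s_0, k_7) = 0xC84
s_2 = InvRound(s_1, k_6) = 0x75D
s_3 = InvRound(s_2, k_5) = 0x813
s_4 = InvRound(s_3, k_4) = 0x7A6
s_5 = InvRound(s_4, k_3) = 0xFB0
s_6 = InvRound(s_5, k_2) = 0x18B
s_7 = InvRound(s_6, k_1) = 0x494
s_8 = InvRound(s_7, k_0) = 0xC04

0xC04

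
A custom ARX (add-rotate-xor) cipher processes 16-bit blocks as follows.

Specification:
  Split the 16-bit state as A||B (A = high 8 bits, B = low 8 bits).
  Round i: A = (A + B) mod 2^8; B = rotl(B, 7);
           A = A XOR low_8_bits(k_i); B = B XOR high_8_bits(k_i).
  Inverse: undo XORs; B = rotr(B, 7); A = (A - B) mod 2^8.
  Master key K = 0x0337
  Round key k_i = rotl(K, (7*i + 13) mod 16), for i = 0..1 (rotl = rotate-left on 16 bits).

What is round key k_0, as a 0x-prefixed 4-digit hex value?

K = 0x0337
k_0 = rotl(K, (7*0+13) mod 16) = rotl(K, 13) = 0xE066

0xE066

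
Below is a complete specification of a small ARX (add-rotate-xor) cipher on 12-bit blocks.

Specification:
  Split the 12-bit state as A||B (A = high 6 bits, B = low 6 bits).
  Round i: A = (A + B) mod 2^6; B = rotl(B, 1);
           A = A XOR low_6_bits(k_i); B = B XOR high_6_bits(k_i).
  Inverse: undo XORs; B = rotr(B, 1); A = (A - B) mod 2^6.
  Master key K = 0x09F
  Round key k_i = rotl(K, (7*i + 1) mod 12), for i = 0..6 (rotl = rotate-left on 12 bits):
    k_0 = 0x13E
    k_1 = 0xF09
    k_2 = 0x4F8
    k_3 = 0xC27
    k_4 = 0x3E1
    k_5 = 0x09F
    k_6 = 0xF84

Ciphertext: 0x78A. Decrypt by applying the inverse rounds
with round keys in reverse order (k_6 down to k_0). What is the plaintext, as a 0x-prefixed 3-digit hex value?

0x712

s_0 = ciphertext = 0x78A
s_1 = InvRound(s_0, k_6) = 0x01A
s_2 = InvRound(s_1, k_5) = 0x4CC
s_3 = InvRound(s_2, k_4) = 0x461
s_4 = InvRound(s_3, k_3) = 0x3A8
s_5 = InvRound(s_4, k_2) = 0xE7D
s_6 = InvRound(s_5, k_1) = 0x420
s_7 = InvRound(s_6, k_0) = 0x712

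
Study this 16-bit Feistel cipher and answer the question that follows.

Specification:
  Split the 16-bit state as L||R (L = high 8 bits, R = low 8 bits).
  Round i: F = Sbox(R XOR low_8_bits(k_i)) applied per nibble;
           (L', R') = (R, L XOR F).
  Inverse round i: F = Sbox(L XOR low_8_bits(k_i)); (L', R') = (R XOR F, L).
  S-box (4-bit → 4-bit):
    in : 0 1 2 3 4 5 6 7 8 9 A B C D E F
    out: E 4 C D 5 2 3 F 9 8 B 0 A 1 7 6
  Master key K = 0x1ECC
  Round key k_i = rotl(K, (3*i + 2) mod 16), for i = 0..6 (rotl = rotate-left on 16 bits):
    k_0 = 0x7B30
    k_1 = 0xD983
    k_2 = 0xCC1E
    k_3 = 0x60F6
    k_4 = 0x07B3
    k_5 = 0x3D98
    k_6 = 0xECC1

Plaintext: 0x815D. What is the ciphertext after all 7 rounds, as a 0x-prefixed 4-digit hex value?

0xEA78

s_0 = plaintext = 0x815D
s_1 = Round(s_0, k_0) = 0x5DB0
s_2 = Round(s_1, k_1) = 0xB080
s_3 = Round(s_2, k_2) = 0x8037
s_4 = Round(s_3, k_3) = 0x3724
s_5 = Round(s_4, k_4) = 0x24B8
s_6 = Round(s_5, k_5) = 0xB8EA
s_7 = Round(s_6, k_6) = 0xEA78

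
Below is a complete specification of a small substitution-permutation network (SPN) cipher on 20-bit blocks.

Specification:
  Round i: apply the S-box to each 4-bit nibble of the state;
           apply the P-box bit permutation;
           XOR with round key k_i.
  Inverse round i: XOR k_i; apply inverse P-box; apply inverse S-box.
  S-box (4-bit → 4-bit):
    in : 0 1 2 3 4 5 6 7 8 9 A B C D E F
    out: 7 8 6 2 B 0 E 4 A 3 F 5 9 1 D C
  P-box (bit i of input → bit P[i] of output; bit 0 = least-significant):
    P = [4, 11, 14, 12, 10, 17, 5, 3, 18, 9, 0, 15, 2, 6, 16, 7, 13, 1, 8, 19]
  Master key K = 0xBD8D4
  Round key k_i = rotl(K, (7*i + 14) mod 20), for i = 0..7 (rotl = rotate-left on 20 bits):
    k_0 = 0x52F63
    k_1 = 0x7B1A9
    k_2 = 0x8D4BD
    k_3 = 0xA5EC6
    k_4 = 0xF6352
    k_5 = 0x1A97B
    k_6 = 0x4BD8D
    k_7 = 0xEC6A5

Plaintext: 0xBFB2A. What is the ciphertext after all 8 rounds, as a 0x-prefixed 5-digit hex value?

0x597AF

s_0 = plaintext = 0xBFB2A
s_1 = Round(s_0, k_0) = 0x256D2
s_2 = Round(s_1, k_1) = 0x77EAA
s_3 = Round(s_2, k_2) = 0xF0984
s_4 = Round(s_3, k_3) = 0x5459A
s_5 = Round(s_4, k_4) = 0xD3F86
s_6 = Round(s_5, k_5) = 0x35132
s_7 = Round(s_6, k_6) = 0x6758F
s_8 = Round(s_7, k_7) = 0x597AF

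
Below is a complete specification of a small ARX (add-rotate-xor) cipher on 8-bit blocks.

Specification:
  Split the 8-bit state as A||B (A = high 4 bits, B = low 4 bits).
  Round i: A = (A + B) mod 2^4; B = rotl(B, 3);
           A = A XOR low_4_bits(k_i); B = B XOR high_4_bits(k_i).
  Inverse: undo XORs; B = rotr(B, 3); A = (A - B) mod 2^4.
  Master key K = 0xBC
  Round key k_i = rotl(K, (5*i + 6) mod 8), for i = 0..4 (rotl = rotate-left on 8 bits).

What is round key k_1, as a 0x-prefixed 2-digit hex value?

0xE5

K = 0xBC
k_0 = rotl(K, (5*0+6) mod 8) = rotl(K, 6) = 0x2F
k_1 = rotl(K, (5*1+6) mod 8) = rotl(K, 3) = 0xE5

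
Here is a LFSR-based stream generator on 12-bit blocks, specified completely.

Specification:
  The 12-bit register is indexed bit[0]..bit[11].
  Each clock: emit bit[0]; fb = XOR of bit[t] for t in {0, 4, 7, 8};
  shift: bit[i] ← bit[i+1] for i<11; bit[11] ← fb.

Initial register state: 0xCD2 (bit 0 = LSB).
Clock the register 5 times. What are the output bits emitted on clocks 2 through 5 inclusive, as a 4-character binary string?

reg_0 = 0xCD2
clock 1: out=0, reg = 0x669
clock 2: out=1, reg = 0xB34
clock 3: out=0, reg = 0x59A
clock 4: out=0, reg = 0xACD
clock 5: out=1, reg = 0x566

1001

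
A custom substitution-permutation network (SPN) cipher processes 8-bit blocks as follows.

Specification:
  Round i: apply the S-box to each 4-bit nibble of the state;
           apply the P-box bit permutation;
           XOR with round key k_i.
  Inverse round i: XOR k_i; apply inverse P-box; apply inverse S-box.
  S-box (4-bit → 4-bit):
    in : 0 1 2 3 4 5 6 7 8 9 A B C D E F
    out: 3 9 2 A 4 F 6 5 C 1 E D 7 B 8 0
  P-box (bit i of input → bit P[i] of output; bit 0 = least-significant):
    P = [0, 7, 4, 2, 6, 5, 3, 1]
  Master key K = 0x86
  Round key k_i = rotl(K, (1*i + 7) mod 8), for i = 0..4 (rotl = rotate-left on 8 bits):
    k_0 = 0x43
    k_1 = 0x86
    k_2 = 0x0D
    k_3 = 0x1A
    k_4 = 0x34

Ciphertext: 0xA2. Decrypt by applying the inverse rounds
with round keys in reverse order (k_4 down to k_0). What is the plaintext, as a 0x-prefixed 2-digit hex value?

0x12

s_0 = ciphertext = 0xA2
s_1 = InvRound(s_0, k_4) = 0xEA
s_2 = InvRound(s_1, k_3) = 0x06
s_3 = InvRound(s_2, k_2) = 0x89
s_4 = InvRound(s_3, k_1) = 0x81
s_5 = InvRound(s_4, k_0) = 0x12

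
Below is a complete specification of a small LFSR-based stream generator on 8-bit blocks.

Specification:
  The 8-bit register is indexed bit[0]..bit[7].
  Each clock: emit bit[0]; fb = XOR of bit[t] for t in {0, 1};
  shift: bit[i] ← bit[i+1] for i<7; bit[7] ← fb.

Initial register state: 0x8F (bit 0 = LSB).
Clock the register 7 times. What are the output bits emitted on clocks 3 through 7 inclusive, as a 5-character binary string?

reg_0 = 0x8F
clock 1: out=1, reg = 0x47
clock 2: out=1, reg = 0x23
clock 3: out=1, reg = 0x11
clock 4: out=1, reg = 0x88
clock 5: out=0, reg = 0x44
clock 6: out=0, reg = 0x22
clock 7: out=0, reg = 0x91

11000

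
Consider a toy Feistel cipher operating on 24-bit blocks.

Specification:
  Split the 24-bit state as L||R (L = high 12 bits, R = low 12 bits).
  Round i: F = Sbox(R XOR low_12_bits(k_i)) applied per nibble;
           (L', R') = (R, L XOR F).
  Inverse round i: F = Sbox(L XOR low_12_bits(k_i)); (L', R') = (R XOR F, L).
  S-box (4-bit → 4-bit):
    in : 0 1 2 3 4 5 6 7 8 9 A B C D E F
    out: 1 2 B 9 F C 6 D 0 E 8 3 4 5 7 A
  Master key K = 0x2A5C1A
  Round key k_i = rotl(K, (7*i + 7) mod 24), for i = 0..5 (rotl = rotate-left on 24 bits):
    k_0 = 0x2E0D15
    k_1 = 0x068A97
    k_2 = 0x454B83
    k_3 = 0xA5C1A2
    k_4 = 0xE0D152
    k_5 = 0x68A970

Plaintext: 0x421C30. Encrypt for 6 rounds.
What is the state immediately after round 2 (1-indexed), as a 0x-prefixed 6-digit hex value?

0x69D828

s_0 = plaintext = 0x421C30
s_1 = Round(s_0, k_0) = 0xC3069D
s_2 = Round(s_1, k_1) = 0x69D828
s_3 = Round(s_2, k_2) = 0x828F1E
s_4 = Round(s_3, k_3) = 0xF1EF1C
s_5 = Round(s_4, k_4) = 0xF1C8E9
s_6 = Round(s_5, k_5) = 0x8E9DF2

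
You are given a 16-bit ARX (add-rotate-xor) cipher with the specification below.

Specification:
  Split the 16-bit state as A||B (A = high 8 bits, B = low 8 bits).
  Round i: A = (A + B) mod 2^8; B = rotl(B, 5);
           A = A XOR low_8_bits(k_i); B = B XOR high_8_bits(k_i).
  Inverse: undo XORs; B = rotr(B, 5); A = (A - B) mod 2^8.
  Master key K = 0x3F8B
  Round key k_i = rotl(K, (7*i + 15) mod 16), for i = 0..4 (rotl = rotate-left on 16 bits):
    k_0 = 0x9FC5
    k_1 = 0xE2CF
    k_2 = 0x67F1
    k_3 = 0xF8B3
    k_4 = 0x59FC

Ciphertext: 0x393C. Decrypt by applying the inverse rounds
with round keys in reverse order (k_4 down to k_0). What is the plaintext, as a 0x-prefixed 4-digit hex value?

s_0 = ciphertext = 0x393C
s_1 = InvRound(s_0, k_4) = 0x9A2B
s_2 = InvRound(s_1, k_3) = 0x8B9E
s_3 = InvRound(s_2, k_2) = 0xABCF
s_4 = InvRound(s_3, k_1) = 0xFB69
s_5 = InvRound(s_4, k_0) = 0x87B7

0x87B7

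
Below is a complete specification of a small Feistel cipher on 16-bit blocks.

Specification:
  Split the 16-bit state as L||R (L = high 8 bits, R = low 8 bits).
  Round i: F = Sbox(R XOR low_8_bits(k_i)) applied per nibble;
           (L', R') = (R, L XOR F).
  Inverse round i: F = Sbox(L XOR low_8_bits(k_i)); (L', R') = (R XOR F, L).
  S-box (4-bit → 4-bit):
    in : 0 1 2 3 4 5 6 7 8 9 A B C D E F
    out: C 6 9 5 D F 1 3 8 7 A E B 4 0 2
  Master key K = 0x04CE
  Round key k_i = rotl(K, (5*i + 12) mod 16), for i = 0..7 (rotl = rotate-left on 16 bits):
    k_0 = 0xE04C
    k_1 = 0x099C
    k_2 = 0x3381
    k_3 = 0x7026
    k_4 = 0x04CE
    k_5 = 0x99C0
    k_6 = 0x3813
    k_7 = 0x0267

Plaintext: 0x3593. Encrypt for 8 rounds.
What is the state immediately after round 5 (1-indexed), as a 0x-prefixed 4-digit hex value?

0xC7DB

s_0 = plaintext = 0x3593
s_1 = Round(s_0, k_0) = 0x9377
s_2 = Round(s_1, k_1) = 0x779D
s_3 = Round(s_2, k_2) = 0x9D1C
s_4 = Round(s_3, k_3) = 0x1CC7
s_5 = Round(s_4, k_4) = 0xC7DB
s_6 = Round(s_5, k_5) = 0xDBA9
s_7 = Round(s_6, k_6) = 0xA931
s_8 = Round(s_7, k_7) = 0x3158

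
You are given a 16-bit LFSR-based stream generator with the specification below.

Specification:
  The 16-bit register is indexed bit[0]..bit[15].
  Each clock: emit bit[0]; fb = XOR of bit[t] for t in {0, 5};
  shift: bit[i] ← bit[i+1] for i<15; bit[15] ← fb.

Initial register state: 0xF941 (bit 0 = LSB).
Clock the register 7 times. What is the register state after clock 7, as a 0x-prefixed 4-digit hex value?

0x17F2

reg_0 = 0xF941
clock 1: out=1, reg = 0xFCA0
clock 2: out=0, reg = 0xFE50
clock 3: out=0, reg = 0x7F28
clock 4: out=0, reg = 0xBF94
clock 5: out=0, reg = 0x5FCA
clock 6: out=0, reg = 0x2FE5
clock 7: out=1, reg = 0x17F2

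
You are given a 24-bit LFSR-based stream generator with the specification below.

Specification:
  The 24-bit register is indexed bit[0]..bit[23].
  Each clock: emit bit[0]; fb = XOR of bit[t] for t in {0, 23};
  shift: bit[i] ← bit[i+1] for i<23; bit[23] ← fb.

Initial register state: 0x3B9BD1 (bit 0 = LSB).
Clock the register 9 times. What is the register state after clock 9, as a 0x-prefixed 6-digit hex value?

reg_0 = 0x3B9BD1
clock 1: out=1, reg = 0x9DCDE8
clock 2: out=0, reg = 0xCEE6F4
clock 3: out=0, reg = 0xE7737A
clock 4: out=0, reg = 0xF3B9BD
clock 5: out=1, reg = 0x79DCDE
clock 6: out=0, reg = 0x3CEE6F
clock 7: out=1, reg = 0x9E7737
clock 8: out=1, reg = 0x4F3B9B
clock 9: out=1, reg = 0xA79DCD

0xA79DCD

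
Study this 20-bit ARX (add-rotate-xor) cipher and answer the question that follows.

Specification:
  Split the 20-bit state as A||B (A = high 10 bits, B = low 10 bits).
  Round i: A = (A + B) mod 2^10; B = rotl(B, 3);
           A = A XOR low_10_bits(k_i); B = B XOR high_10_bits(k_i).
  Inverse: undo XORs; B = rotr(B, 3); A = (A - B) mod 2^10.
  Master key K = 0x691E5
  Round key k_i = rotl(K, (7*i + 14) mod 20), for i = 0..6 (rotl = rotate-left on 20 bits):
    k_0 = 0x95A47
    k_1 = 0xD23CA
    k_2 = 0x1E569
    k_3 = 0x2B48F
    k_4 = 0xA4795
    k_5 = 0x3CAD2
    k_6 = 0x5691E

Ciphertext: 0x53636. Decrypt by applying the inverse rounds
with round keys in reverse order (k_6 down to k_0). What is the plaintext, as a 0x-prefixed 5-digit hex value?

0x5AA54

s_0 = ciphertext = 0x53636
s_1 = InvRound(s_0, k_6) = 0x79A6D
s_2 = InvRound(s_1, k_5) = 0xD87D3
s_3 = InvRound(s_2, k_4) = 0xF3128
s_4 = InvRound(s_3, k_3) = 0x24EB0
s_5 = InvRound(s_4, k_2) = 0x484D9
s_6 = InvRound(s_5, k_1) = 0x7E4F2
s_7 = InvRound(s_6, k_0) = 0x5AA54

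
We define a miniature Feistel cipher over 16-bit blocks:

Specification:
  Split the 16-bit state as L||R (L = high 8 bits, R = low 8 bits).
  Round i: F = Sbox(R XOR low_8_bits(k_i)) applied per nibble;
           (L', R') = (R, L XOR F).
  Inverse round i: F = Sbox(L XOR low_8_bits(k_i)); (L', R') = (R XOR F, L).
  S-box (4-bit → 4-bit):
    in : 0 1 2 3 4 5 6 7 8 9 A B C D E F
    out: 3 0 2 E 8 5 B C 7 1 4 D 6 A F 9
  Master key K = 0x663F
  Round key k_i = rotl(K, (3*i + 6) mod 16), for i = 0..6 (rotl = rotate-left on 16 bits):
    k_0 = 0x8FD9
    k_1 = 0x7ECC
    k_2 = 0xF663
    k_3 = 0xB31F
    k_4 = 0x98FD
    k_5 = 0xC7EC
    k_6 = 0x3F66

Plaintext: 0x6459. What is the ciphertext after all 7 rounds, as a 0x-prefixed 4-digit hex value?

s_0 = plaintext = 0x6459
s_1 = Round(s_0, k_0) = 0x5917
s_2 = Round(s_1, k_1) = 0x17F4
s_3 = Round(s_2, k_2) = 0xF40B
s_4 = Round(s_3, k_3) = 0x0BFC
s_5 = Round(s_4, k_4) = 0xFC3B
s_6 = Round(s_5, k_5) = 0x3B50
s_7 = Round(s_6, k_6) = 0x50D0

0x50D0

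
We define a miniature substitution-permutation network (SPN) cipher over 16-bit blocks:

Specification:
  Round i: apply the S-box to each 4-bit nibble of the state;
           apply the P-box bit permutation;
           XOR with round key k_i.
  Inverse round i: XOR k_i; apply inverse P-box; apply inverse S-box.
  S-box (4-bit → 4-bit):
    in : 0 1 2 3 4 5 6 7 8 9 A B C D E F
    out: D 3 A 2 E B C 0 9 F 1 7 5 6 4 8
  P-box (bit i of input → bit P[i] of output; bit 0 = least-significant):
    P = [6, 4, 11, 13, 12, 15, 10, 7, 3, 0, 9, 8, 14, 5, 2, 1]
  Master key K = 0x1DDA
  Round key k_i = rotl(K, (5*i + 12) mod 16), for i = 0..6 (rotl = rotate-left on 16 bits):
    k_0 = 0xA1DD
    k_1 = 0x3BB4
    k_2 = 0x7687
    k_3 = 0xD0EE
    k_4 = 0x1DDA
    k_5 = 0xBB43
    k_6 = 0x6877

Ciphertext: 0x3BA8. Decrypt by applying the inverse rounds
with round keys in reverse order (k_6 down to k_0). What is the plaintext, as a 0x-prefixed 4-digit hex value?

0xC296

s_0 = ciphertext = 0x3BA8
s_1 = InvRound(s_0, k_6) = 0x0981
s_2 = InvRound(s_1, k_5) = 0xFE58
s_3 = InvRound(s_2, k_4) = 0x862F
s_4 = InvRound(s_3, k_3) = 0xAD0A
s_5 = InvRound(s_4, k_2) = 0xC95E
s_6 = InvRound(s_5, k_1) = 0x5C58
s_7 = InvRound(s_6, k_0) = 0xC296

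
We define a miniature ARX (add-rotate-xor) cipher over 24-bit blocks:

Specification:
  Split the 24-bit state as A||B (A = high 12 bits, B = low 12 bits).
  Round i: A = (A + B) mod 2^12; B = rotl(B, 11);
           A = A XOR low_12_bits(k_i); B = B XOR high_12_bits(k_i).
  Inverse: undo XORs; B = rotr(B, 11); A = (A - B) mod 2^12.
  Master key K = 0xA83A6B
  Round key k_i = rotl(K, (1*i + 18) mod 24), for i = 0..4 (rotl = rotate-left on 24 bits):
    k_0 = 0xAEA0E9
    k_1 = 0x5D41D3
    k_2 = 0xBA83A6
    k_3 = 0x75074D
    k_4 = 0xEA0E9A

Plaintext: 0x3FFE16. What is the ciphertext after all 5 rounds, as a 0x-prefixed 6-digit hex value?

0x44A686

s_0 = plaintext = 0x3FFE16
s_1 = Round(s_0, k_0) = 0x2FCDE1
s_2 = Round(s_1, k_1) = 0x10EB24
s_3 = Round(s_2, k_2) = 0xF94E3A
s_4 = Round(s_3, k_3) = 0xA8304D
s_5 = Round(s_4, k_4) = 0x44A686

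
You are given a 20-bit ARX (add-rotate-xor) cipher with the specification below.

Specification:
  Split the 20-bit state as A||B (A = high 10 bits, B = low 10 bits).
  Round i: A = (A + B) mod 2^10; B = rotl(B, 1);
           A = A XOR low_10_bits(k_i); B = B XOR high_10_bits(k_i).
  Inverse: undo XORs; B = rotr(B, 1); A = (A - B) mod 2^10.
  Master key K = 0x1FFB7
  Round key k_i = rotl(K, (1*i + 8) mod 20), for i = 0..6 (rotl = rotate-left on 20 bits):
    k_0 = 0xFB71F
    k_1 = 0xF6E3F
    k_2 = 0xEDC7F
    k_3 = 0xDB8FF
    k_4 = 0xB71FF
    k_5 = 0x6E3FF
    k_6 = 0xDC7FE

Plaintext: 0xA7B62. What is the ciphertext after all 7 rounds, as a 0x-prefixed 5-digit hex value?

s_0 = plaintext = 0xA7B62
s_1 = Round(s_0, k_0) = 0x47D28
s_2 = Round(s_1, k_1) = 0x1E18B
s_3 = Round(s_2, k_2) = 0x9F0A1
s_4 = Round(s_3, k_3) = 0xF8A2C
s_5 = Round(s_4, k_4) = 0xFC685
s_6 = Round(s_5, k_5) = 0x624B3
s_7 = Round(s_6, k_6) = 0x70A17

0x70A17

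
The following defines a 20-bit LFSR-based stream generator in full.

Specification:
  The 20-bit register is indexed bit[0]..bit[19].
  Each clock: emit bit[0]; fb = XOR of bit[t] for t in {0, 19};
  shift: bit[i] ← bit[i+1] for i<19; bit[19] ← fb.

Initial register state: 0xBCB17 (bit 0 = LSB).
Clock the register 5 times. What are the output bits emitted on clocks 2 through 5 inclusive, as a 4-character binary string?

1101

reg_0 = 0xBCB17
clock 1: out=1, reg = 0x5E58B
clock 2: out=1, reg = 0xAF2C5
clock 3: out=1, reg = 0x57962
clock 4: out=0, reg = 0x2BCB1
clock 5: out=1, reg = 0x95E58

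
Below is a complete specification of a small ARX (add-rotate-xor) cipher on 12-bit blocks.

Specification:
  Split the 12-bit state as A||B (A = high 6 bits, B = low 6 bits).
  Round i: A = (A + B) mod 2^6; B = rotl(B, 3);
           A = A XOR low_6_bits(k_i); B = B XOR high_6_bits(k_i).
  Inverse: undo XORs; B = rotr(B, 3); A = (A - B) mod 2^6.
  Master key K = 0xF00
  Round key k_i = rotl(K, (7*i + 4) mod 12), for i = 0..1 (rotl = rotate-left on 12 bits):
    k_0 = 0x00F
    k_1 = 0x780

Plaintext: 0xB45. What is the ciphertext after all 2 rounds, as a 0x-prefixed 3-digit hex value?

0x95B

s_0 = plaintext = 0xB45
s_1 = Round(s_0, k_0) = 0xF68
s_2 = Round(s_1, k_1) = 0x95B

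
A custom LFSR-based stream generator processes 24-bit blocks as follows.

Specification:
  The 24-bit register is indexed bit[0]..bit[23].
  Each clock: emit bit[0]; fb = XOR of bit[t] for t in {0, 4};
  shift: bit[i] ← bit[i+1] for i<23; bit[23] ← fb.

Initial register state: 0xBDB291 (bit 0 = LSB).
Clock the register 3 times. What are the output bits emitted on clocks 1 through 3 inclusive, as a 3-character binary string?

100

reg_0 = 0xBDB291
clock 1: out=1, reg = 0x5ED948
clock 2: out=0, reg = 0x2F6CA4
clock 3: out=0, reg = 0x17B652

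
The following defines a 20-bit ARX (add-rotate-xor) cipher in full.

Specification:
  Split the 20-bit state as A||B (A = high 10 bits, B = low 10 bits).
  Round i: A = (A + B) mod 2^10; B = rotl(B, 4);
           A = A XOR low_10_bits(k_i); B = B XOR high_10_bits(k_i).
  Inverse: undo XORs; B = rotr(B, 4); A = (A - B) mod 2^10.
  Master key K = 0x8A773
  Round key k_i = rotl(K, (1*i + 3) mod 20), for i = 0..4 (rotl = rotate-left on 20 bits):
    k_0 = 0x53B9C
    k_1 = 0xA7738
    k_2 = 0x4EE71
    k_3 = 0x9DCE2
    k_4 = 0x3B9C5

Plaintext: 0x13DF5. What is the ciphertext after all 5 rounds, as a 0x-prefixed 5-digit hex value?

0x80CCE

s_0 = plaintext = 0x13DF5
s_1 = Round(s_0, k_0) = 0x76219
s_2 = Round(s_1, k_1) = 0x32705
s_3 = Round(s_2, k_2) = 0x6FD67
s_4 = Round(s_3, k_3) = 0xF1002
s_5 = Round(s_4, k_4) = 0x80CCE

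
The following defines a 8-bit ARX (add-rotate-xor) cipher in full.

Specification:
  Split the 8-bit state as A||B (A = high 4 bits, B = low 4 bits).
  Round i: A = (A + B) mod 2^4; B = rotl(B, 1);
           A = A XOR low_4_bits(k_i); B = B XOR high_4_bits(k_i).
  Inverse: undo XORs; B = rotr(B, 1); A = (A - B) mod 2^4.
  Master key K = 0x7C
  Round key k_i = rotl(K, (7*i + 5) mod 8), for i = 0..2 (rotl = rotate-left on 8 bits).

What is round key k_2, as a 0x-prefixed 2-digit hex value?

0xE3

K = 0x7C
k_0 = rotl(K, (7*0+5) mod 8) = rotl(K, 5) = 0x8F
k_1 = rotl(K, (7*1+5) mod 8) = rotl(K, 4) = 0xC7
k_2 = rotl(K, (7*2+5) mod 8) = rotl(K, 3) = 0xE3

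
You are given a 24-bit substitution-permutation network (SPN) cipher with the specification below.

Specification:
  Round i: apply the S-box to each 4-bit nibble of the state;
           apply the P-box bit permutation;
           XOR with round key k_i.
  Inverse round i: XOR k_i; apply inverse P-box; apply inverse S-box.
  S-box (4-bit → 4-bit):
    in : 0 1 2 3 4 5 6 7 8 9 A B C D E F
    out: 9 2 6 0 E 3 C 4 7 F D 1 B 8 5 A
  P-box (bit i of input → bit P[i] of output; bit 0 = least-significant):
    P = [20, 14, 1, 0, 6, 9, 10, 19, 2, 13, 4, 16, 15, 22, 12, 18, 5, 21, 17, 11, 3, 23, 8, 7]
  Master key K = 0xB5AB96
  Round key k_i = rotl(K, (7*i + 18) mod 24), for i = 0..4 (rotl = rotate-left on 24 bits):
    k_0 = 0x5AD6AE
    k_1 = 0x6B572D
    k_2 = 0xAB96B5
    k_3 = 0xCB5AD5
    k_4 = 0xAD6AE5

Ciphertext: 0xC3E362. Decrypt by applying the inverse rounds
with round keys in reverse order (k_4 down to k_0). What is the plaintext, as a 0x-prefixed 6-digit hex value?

s_0 = ciphertext = 0xC3E362
s_1 = InvRound(s_0, k_4) = 0x64CBD6
s_2 = InvRound(s_1, k_3) = 0x22ADD6
s_3 = InvRound(s_2, k_2) = 0x207FC6
s_4 = InvRound(s_3, k_1) = 0x0A1F06
s_5 = InvRound(s_4, k_0) = 0xA05335

0xA05335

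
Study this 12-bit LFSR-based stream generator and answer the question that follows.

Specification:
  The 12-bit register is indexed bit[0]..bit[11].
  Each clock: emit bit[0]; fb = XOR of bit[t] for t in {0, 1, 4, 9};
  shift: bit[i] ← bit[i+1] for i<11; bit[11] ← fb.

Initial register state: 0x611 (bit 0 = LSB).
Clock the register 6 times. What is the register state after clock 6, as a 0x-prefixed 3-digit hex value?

reg_0 = 0x611
clock 1: out=1, reg = 0xB08
clock 2: out=0, reg = 0xD84
clock 3: out=0, reg = 0x6C2
clock 4: out=0, reg = 0x361
clock 5: out=1, reg = 0x1B0
clock 6: out=0, reg = 0x8D8

0x8D8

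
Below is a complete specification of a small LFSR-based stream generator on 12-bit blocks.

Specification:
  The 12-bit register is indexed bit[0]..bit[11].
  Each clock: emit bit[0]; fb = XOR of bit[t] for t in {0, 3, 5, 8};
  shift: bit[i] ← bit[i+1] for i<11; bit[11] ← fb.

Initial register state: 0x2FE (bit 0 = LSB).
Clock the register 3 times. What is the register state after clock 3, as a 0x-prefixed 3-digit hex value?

0x85F

reg_0 = 0x2FE
clock 1: out=0, reg = 0x17F
clock 2: out=1, reg = 0x0BF
clock 3: out=1, reg = 0x85F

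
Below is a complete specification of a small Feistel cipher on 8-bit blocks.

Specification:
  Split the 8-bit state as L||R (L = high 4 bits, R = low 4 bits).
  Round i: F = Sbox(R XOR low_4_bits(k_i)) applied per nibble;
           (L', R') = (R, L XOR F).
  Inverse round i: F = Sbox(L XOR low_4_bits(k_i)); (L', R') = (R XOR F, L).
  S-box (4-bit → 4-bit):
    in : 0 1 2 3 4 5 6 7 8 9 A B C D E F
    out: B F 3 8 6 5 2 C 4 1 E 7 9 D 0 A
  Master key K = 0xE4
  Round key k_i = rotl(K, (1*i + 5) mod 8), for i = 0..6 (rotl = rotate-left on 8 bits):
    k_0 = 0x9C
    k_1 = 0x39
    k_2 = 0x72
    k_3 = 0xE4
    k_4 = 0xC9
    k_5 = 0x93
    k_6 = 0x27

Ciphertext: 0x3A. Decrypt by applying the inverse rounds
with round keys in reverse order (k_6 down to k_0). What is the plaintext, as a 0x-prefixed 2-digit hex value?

s_0 = ciphertext = 0x3A
s_1 = InvRound(s_0, k_6) = 0xC3
s_2 = InvRound(s_1, k_5) = 0x9C
s_3 = InvRound(s_2, k_4) = 0x79
s_4 = InvRound(s_3, k_3) = 0x17
s_5 = InvRound(s_4, k_2) = 0xF1
s_6 = InvRound(s_5, k_1) = 0x3F
s_7 = InvRound(s_6, k_0) = 0x53

0x53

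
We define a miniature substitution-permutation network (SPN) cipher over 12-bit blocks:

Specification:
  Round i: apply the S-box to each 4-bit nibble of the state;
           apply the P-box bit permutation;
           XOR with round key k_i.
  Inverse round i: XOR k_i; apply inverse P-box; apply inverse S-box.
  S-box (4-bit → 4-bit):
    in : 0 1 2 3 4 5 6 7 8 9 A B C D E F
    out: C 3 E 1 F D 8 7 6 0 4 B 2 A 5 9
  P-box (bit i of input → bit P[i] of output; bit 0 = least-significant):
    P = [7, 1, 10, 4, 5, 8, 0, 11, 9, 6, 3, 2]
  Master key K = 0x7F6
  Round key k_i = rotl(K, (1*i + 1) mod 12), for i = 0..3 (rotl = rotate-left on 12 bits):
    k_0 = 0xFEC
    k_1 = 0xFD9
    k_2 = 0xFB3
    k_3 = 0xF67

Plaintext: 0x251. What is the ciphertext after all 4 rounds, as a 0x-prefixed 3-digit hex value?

s_0 = plaintext = 0x251
s_1 = Round(s_0, k_0) = 0x703
s_2 = Round(s_1, k_1) = 0x510
s_3 = Round(s_2, k_2) = 0x88F
s_4 = Round(s_3, k_3) = 0xEBE

0xEBE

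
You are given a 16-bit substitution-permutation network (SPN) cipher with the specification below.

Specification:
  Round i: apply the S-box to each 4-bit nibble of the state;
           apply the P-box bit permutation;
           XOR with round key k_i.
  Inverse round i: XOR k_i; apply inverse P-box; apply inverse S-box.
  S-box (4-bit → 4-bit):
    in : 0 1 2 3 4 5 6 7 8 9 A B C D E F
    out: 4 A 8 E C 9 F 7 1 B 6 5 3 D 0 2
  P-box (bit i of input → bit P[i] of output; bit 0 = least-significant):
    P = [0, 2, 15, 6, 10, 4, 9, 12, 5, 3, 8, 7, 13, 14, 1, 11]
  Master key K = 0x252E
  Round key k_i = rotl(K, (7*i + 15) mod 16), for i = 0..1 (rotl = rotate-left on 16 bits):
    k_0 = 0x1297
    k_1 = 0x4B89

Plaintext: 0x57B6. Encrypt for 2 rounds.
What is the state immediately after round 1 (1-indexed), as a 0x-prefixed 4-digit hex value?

0xBDFA

s_0 = plaintext = 0x57B6
s_1 = Round(s_0, k_0) = 0xBDFA
s_2 = Round(s_1, k_1) = 0xEA3F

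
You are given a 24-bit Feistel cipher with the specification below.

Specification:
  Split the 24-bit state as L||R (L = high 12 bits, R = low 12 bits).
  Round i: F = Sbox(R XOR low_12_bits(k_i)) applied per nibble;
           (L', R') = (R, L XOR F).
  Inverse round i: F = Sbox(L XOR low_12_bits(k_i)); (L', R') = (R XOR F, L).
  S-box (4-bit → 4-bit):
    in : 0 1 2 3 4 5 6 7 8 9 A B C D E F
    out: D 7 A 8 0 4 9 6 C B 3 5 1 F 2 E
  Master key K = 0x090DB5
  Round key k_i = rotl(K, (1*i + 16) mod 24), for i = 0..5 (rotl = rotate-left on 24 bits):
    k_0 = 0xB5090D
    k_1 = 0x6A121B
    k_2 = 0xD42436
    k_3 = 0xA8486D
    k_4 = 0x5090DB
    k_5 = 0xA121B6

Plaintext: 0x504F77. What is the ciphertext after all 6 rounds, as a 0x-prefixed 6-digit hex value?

s_0 = plaintext = 0x504F77
s_1 = Round(s_0, k_0) = 0xF77C67
s_2 = Round(s_1, k_1) = 0xC67D16
s_3 = Round(s_2, k_2) = 0xD167CA
s_4 = Round(s_3, k_3) = 0x7CA320
s_5 = Round(s_4, k_4) = 0x320F2F
s_6 = Round(s_5, k_5) = 0xF2F19B

0xF2F19B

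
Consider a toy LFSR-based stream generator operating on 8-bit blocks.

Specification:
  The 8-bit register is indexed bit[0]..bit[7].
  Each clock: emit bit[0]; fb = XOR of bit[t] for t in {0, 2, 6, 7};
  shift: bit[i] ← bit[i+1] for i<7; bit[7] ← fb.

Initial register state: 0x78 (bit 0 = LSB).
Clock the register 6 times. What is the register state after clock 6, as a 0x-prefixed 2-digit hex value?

0x85

reg_0 = 0x78
clock 1: out=0, reg = 0xBC
clock 2: out=0, reg = 0x5E
clock 3: out=0, reg = 0x2F
clock 4: out=1, reg = 0x17
clock 5: out=1, reg = 0x0B
clock 6: out=1, reg = 0x85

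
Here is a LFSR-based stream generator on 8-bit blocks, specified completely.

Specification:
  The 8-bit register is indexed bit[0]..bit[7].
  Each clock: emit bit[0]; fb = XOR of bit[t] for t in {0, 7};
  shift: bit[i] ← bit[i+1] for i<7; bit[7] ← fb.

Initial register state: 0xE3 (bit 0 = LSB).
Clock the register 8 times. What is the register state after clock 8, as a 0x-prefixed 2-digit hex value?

0x5E

reg_0 = 0xE3
clock 1: out=1, reg = 0x71
clock 2: out=1, reg = 0xB8
clock 3: out=0, reg = 0xDC
clock 4: out=0, reg = 0xEE
clock 5: out=0, reg = 0xF7
clock 6: out=1, reg = 0x7B
clock 7: out=1, reg = 0xBD
clock 8: out=1, reg = 0x5E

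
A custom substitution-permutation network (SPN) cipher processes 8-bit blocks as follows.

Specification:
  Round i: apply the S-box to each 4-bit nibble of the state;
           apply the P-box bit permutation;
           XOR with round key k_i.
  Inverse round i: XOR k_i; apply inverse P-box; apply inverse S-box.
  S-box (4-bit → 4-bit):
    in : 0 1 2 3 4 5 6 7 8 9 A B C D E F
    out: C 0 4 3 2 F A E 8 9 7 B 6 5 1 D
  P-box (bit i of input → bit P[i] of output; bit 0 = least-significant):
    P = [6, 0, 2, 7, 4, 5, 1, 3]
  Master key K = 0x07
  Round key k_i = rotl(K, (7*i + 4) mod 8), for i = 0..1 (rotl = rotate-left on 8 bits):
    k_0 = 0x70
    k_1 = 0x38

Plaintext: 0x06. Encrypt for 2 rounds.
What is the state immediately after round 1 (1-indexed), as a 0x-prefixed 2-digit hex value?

s_0 = plaintext = 0x06
s_1 = Round(s_0, k_0) = 0xFB
s_2 = Round(s_1, k_1) = 0xE3

0xFB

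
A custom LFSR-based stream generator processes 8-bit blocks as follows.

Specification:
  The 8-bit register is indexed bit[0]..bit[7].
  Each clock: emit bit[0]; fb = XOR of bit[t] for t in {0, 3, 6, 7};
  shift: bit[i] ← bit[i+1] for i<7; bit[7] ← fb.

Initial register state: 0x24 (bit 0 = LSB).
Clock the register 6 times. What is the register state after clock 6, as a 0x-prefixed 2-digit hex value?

reg_0 = 0x24
clock 1: out=0, reg = 0x12
clock 2: out=0, reg = 0x09
clock 3: out=1, reg = 0x04
clock 4: out=0, reg = 0x02
clock 5: out=0, reg = 0x01
clock 6: out=1, reg = 0x80

0x80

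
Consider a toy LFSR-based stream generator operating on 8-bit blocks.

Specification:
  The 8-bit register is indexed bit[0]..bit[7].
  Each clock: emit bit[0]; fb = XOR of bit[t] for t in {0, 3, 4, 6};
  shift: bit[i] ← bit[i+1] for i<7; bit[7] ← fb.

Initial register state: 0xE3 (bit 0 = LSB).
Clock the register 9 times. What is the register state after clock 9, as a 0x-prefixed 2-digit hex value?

0xFD

reg_0 = 0xE3
clock 1: out=1, reg = 0x71
clock 2: out=1, reg = 0xB8
clock 3: out=0, reg = 0x5C
clock 4: out=0, reg = 0xAE
clock 5: out=0, reg = 0xD7
clock 6: out=1, reg = 0xEB
clock 7: out=1, reg = 0xF5
clock 8: out=1, reg = 0xFA
clock 9: out=0, reg = 0xFD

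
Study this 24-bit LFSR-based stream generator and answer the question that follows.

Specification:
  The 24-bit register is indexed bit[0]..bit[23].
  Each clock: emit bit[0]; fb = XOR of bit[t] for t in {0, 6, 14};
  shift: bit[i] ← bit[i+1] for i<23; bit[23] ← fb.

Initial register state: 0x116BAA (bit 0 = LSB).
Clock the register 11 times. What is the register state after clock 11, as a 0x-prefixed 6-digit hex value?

0x48222D

reg_0 = 0x116BAA
clock 1: out=0, reg = 0x88B5D5
clock 2: out=1, reg = 0x445AEA
clock 3: out=0, reg = 0x222D75
clock 4: out=1, reg = 0x1116BA
clock 5: out=0, reg = 0x088B5D
clock 6: out=1, reg = 0x0445AE
clock 7: out=0, reg = 0x8222D7
clock 8: out=1, reg = 0x41116B
clock 9: out=1, reg = 0x2088B5
clock 10: out=1, reg = 0x90445A
clock 11: out=0, reg = 0x48222D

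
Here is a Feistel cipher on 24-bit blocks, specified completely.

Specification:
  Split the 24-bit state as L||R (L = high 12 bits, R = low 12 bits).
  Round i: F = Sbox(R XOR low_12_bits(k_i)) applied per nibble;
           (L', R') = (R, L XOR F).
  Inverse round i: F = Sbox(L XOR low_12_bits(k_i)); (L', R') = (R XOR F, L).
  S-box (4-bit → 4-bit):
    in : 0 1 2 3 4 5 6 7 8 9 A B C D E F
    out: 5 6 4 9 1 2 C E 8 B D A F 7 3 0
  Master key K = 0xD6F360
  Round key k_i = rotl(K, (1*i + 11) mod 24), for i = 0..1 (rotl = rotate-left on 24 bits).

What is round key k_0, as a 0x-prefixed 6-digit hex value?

K = 0xD6F360
k_0 = rotl(K, (1*0+11) mod 24) = rotl(K, 11) = 0x9B06B7

0x9B06B7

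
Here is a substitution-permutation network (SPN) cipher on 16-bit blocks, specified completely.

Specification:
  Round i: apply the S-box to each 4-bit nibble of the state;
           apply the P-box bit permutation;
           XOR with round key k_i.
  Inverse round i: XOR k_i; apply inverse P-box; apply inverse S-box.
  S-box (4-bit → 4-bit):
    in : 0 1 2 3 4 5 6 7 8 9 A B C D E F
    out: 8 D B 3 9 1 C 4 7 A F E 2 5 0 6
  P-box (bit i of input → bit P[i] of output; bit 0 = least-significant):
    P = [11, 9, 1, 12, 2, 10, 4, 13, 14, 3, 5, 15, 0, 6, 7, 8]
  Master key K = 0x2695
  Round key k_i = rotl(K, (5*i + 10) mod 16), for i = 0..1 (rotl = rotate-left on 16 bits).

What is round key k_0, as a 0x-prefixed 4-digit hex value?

K = 0x2695
k_0 = rotl(K, (5*0+10) mod 16) = rotl(K, 10) = 0x549A

0x549A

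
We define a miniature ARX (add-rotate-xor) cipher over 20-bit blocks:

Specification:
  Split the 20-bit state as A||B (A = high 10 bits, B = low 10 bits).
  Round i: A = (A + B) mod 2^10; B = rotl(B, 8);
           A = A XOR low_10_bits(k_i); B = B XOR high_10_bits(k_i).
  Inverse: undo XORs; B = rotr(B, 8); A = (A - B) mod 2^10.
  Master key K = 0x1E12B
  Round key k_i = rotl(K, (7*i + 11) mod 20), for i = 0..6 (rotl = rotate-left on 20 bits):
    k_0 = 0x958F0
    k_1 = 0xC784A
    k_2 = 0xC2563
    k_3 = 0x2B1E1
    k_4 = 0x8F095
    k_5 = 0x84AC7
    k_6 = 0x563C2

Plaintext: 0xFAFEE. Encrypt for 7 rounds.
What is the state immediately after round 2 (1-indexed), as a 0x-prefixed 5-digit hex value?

s_0 = plaintext = 0xFAFEE
s_1 = Round(s_0, k_0) = 0xCA4AD
s_2 = Round(s_1, k_1) = 0xE7235
s_3 = Round(s_2, k_2) = 0x2CA84
s_4 = Round(s_3, k_3) = 0xB5C0D
s_5 = Round(s_4, k_4) = 0x9C73F
s_6 = Round(s_5, k_5) = 0xDDDDD
s_7 = Round(s_6, k_6) = 0xA582F

0xE7235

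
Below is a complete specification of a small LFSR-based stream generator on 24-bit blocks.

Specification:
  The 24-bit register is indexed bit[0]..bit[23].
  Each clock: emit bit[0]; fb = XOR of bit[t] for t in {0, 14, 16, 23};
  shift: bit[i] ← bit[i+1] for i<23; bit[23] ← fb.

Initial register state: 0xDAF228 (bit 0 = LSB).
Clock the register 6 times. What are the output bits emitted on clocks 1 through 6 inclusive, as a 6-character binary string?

reg_0 = 0xDAF228
clock 1: out=0, reg = 0x6D7914
clock 2: out=0, reg = 0x36BC8A
clock 3: out=0, reg = 0x1B5E45
clock 4: out=1, reg = 0x8DAF22
clock 5: out=0, reg = 0x46D791
clock 6: out=1, reg = 0x236BC8

000101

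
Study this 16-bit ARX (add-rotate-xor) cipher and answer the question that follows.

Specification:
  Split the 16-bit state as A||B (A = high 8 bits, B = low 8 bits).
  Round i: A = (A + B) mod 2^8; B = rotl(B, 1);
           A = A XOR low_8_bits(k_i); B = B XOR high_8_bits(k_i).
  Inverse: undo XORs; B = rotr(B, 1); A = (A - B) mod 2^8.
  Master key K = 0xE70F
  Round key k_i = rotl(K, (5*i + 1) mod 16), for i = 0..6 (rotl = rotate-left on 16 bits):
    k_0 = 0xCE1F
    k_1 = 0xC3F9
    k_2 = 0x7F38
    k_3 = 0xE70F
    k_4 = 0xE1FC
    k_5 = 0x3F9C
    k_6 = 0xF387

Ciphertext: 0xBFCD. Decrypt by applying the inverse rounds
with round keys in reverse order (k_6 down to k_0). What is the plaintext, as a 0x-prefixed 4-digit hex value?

s_0 = ciphertext = 0xBFCD
s_1 = InvRound(s_0, k_6) = 0x191F
s_2 = InvRound(s_1, k_5) = 0x7510
s_3 = InvRound(s_2, k_4) = 0x91F8
s_4 = InvRound(s_3, k_3) = 0x0F8F
s_5 = InvRound(s_4, k_2) = 0xBF78
s_6 = InvRound(s_5, k_1) = 0x69DD
s_7 = InvRound(s_6, k_0) = 0xED89

0xED89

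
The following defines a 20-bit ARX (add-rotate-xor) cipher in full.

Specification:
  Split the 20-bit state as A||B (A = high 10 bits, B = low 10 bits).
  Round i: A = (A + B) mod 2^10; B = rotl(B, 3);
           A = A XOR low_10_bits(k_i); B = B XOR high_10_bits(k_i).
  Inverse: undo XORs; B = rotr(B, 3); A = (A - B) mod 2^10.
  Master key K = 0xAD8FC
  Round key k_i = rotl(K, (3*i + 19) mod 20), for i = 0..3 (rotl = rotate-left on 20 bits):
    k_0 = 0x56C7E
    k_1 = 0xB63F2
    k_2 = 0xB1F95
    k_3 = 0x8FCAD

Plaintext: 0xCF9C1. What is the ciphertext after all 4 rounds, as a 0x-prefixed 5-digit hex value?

s_0 = plaintext = 0xCF9C1
s_1 = Round(s_0, k_0) = 0x20750
s_2 = Round(s_1, k_1) = 0x08C5E
s_3 = Round(s_2, k_2) = 0xC5037
s_4 = Round(s_3, k_3) = 0xF9B87

0xF9B87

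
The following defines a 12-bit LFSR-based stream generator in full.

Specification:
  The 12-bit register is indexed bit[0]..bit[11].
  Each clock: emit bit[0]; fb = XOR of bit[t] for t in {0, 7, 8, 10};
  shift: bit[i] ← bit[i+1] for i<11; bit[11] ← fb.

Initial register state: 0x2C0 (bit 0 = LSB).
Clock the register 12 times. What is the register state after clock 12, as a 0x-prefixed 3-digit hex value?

0x5FB

reg_0 = 0x2C0
clock 1: out=0, reg = 0x960
clock 2: out=0, reg = 0xCB0
clock 3: out=0, reg = 0x658
clock 4: out=0, reg = 0xB2C
clock 5: out=0, reg = 0xD96
clock 6: out=0, reg = 0xECB
clock 7: out=1, reg = 0xF65
clock 8: out=1, reg = 0xFB2
clock 9: out=0, reg = 0xFD9
clock 10: out=1, reg = 0x7EC
clock 11: out=0, reg = 0xBF6
clock 12: out=0, reg = 0x5FB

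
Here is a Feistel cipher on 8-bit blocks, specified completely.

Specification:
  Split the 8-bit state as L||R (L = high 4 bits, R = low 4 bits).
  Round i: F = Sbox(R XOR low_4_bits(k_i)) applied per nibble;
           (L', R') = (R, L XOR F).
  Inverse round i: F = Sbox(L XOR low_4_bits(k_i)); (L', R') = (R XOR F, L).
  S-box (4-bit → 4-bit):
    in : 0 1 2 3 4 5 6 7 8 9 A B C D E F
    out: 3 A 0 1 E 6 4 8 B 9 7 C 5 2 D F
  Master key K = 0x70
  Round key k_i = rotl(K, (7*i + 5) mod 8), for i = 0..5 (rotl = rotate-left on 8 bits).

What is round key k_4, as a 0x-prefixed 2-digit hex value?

K = 0x70
k_0 = rotl(K, (7*0+5) mod 8) = rotl(K, 5) = 0x0E
k_1 = rotl(K, (7*1+5) mod 8) = rotl(K, 4) = 0x07
k_2 = rotl(K, (7*2+5) mod 8) = rotl(K, 3) = 0x83
k_3 = rotl(K, (7*3+5) mod 8) = rotl(K, 2) = 0xC1
k_4 = rotl(K, (7*4+5) mod 8) = rotl(K, 1) = 0xE0

0xE0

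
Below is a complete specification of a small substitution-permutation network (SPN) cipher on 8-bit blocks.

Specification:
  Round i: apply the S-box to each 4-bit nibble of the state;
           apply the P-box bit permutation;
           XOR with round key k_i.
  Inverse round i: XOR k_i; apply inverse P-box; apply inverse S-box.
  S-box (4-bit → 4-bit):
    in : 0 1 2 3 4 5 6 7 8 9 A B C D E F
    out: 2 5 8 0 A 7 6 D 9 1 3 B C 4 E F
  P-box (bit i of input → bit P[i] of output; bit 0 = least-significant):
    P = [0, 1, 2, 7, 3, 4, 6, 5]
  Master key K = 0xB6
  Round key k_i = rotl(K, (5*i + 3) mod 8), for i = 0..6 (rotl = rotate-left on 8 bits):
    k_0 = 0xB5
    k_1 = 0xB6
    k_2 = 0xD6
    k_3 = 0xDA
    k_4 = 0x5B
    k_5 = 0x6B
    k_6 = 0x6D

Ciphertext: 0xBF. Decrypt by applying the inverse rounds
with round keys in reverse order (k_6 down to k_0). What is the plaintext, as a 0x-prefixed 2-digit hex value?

s_0 = ciphertext = 0xBF
s_1 = InvRound(s_0, k_6) = 0x64
s_2 = InvRound(s_1, k_5) = 0x95
s_3 = InvRound(s_2, k_4) = 0x1E
s_4 = InvRound(s_3, k_3) = 0xDC
s_5 = InvRound(s_4, k_2) = 0x90
s_6 = InvRound(s_5, k_1) = 0x26
s_7 = InvRound(s_6, k_0) = 0x0B

0x0B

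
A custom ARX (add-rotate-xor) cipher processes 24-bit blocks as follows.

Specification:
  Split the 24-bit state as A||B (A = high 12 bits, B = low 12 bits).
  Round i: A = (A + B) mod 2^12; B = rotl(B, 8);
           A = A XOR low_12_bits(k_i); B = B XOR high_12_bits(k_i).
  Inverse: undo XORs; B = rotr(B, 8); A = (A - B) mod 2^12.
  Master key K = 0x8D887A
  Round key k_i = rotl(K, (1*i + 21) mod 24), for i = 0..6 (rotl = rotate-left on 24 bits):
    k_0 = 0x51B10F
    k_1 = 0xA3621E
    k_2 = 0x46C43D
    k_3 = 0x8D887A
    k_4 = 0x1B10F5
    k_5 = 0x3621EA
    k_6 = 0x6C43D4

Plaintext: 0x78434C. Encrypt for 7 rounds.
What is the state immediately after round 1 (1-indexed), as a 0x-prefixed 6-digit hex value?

s_0 = plaintext = 0x78434C
s_1 = Round(s_0, k_0) = 0xBDF92F
s_2 = Round(s_1, k_1) = 0x7105A4
s_3 = Round(s_2, k_2) = 0x889036
s_4 = Round(s_3, k_3) = 0x0C5EDB
s_5 = Round(s_4, k_4) = 0xF55A5C
s_6 = Round(s_5, k_5) = 0x85BFC7
s_7 = Round(s_6, k_6) = 0xBF6138

0xBDF92F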